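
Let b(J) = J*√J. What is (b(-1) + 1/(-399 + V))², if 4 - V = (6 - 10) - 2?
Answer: -151320/151321 + 2*I/389 ≈ -0.99999 + 0.0051414*I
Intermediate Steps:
V = 10 (V = 4 - ((6 - 10) - 2) = 4 - (-4 - 2) = 4 - 1*(-6) = 4 + 6 = 10)
b(J) = J^(3/2)
(b(-1) + 1/(-399 + V))² = ((-1)^(3/2) + 1/(-399 + 10))² = (-I + 1/(-389))² = (-I - 1/389)² = (-1/389 - I)²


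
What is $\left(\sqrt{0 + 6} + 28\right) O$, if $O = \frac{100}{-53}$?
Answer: $- \frac{2800}{53} - \frac{100 \sqrt{6}}{53} \approx -57.452$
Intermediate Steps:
$O = - \frac{100}{53}$ ($O = 100 \left(- \frac{1}{53}\right) = - \frac{100}{53} \approx -1.8868$)
$\left(\sqrt{0 + 6} + 28\right) O = \left(\sqrt{0 + 6} + 28\right) \left(- \frac{100}{53}\right) = \left(\sqrt{6} + 28\right) \left(- \frac{100}{53}\right) = \left(28 + \sqrt{6}\right) \left(- \frac{100}{53}\right) = - \frac{2800}{53} - \frac{100 \sqrt{6}}{53}$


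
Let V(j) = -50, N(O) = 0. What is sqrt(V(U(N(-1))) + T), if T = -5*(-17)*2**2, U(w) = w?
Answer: sqrt(290) ≈ 17.029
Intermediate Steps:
T = 340 (T = 85*4 = 340)
sqrt(V(U(N(-1))) + T) = sqrt(-50 + 340) = sqrt(290)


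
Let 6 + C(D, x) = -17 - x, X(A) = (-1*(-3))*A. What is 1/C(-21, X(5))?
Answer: -1/38 ≈ -0.026316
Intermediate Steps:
X(A) = 3*A
C(D, x) = -23 - x (C(D, x) = -6 + (-17 - x) = -23 - x)
1/C(-21, X(5)) = 1/(-23 - 3*5) = 1/(-23 - 1*15) = 1/(-23 - 15) = 1/(-38) = -1/38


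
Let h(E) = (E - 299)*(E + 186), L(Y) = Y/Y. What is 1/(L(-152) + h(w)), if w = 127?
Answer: -1/53835 ≈ -1.8575e-5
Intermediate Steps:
L(Y) = 1
h(E) = (-299 + E)*(186 + E)
1/(L(-152) + h(w)) = 1/(1 + (-55614 + 127² - 113*127)) = 1/(1 + (-55614 + 16129 - 14351)) = 1/(1 - 53836) = 1/(-53835) = -1/53835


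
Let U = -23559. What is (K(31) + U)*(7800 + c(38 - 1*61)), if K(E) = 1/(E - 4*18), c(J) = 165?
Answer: -7693552800/41 ≈ -1.8765e+8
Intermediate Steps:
K(E) = 1/(-72 + E) (K(E) = 1/(E - 72) = 1/(-72 + E))
(K(31) + U)*(7800 + c(38 - 1*61)) = (1/(-72 + 31) - 23559)*(7800 + 165) = (1/(-41) - 23559)*7965 = (-1/41 - 23559)*7965 = -965920/41*7965 = -7693552800/41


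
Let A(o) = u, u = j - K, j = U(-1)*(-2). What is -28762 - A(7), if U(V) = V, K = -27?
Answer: -28791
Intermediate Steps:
j = 2 (j = -1*(-2) = 2)
u = 29 (u = 2 - 1*(-27) = 2 + 27 = 29)
A(o) = 29
-28762 - A(7) = -28762 - 1*29 = -28762 - 29 = -28791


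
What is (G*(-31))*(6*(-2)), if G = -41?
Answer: -15252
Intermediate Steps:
(G*(-31))*(6*(-2)) = (-41*(-31))*(6*(-2)) = 1271*(-12) = -15252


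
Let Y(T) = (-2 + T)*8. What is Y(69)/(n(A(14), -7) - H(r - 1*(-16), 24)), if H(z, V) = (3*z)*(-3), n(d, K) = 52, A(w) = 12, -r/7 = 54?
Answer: -268/1603 ≈ -0.16719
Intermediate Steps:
r = -378 (r = -7*54 = -378)
H(z, V) = -9*z
Y(T) = -16 + 8*T
Y(69)/(n(A(14), -7) - H(r - 1*(-16), 24)) = (-16 + 8*69)/(52 - (-9)*(-378 - 1*(-16))) = (-16 + 552)/(52 - (-9)*(-378 + 16)) = 536/(52 - (-9)*(-362)) = 536/(52 - 1*3258) = 536/(52 - 3258) = 536/(-3206) = 536*(-1/3206) = -268/1603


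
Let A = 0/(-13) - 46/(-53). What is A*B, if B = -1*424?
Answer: -368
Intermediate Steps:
A = 46/53 (A = 0*(-1/13) - 46*(-1/53) = 0 + 46/53 = 46/53 ≈ 0.86792)
B = -424
A*B = (46/53)*(-424) = -368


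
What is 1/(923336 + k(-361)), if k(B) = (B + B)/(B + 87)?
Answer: 137/126497393 ≈ 1.0830e-6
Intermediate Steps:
k(B) = 2*B/(87 + B) (k(B) = (2*B)/(87 + B) = 2*B/(87 + B))
1/(923336 + k(-361)) = 1/(923336 + 2*(-361)/(87 - 361)) = 1/(923336 + 2*(-361)/(-274)) = 1/(923336 + 2*(-361)*(-1/274)) = 1/(923336 + 361/137) = 1/(126497393/137) = 137/126497393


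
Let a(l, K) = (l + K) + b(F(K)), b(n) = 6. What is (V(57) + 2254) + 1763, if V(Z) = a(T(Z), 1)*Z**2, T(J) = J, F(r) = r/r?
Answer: 211953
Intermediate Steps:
F(r) = 1
a(l, K) = 6 + K + l (a(l, K) = (l + K) + 6 = (K + l) + 6 = 6 + K + l)
V(Z) = Z**2*(7 + Z) (V(Z) = (6 + 1 + Z)*Z**2 = (7 + Z)*Z**2 = Z**2*(7 + Z))
(V(57) + 2254) + 1763 = (57**2*(7 + 57) + 2254) + 1763 = (3249*64 + 2254) + 1763 = (207936 + 2254) + 1763 = 210190 + 1763 = 211953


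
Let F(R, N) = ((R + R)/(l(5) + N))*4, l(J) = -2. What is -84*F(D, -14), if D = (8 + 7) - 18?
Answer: -126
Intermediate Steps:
D = -3 (D = 15 - 18 = -3)
F(R, N) = 8*R/(-2 + N) (F(R, N) = ((R + R)/(-2 + N))*4 = ((2*R)/(-2 + N))*4 = (2*R/(-2 + N))*4 = 8*R/(-2 + N))
-84*F(D, -14) = -672*(-3)/(-2 - 14) = -672*(-3)/(-16) = -672*(-3)*(-1)/16 = -84*3/2 = -126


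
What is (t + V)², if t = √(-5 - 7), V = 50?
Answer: 2488 + 200*I*√3 ≈ 2488.0 + 346.41*I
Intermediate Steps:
t = 2*I*√3 (t = √(-12) = 2*I*√3 ≈ 3.4641*I)
(t + V)² = (2*I*√3 + 50)² = (50 + 2*I*√3)²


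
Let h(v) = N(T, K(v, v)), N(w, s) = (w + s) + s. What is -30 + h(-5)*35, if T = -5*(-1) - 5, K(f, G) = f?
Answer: -380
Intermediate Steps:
T = 0 (T = 5 - 5 = 0)
N(w, s) = w + 2*s (N(w, s) = (s + w) + s = w + 2*s)
h(v) = 2*v (h(v) = 0 + 2*v = 2*v)
-30 + h(-5)*35 = -30 + (2*(-5))*35 = -30 - 10*35 = -30 - 350 = -380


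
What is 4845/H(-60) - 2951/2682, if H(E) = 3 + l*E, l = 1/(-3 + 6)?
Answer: -767321/2682 ≈ -286.10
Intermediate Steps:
l = 1/3 ≈ 0.33333
H(E) = 3 + E/3
4845/H(-60) - 2951/2682 = 4845/(3 + (1/3)*(-60)) - 2951/2682 = 4845/(3 - 20) - 2951*1/2682 = 4845/(-17) - 2951/2682 = 4845*(-1/17) - 2951/2682 = -285 - 2951/2682 = -767321/2682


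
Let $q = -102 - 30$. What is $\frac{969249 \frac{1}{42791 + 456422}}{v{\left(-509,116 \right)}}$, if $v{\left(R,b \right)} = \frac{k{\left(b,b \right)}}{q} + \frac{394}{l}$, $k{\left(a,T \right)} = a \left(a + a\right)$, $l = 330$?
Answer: $- \frac{14538735}{1517743669} \approx -0.0095792$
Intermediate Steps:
$k{\left(a,T \right)} = 2 a^{2}$ ($k{\left(a,T \right)} = a 2 a = 2 a^{2}$)
$q = -132$ ($q = -102 - 30 = -132$)
$v{\left(R,b \right)} = \frac{197}{165} - \frac{b^{2}}{66}$ ($v{\left(R,b \right)} = \frac{2 b^{2}}{-132} + \frac{394}{330} = 2 b^{2} \left(- \frac{1}{132}\right) + 394 \cdot \frac{1}{330} = - \frac{b^{2}}{66} + \frac{197}{165} = \frac{197}{165} - \frac{b^{2}}{66}$)
$\frac{969249 \frac{1}{42791 + 456422}}{v{\left(-509,116 \right)}} = \frac{969249 \frac{1}{42791 + 456422}}{\frac{197}{165} - \frac{116^{2}}{66}} = \frac{969249 \cdot \frac{1}{499213}}{\frac{197}{165} - \frac{6728}{33}} = \frac{969249}{499213 \left(- \frac{33443}{165}\right)} = \frac{969249}{499213} \left(- \frac{165}{33443}\right) = - \frac{14538735}{1517743669}$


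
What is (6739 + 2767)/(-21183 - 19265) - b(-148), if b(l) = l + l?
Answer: 5981551/20224 ≈ 295.77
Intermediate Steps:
b(l) = 2*l
(6739 + 2767)/(-21183 - 19265) - b(-148) = (6739 + 2767)/(-21183 - 19265) - 2*(-148) = 9506/(-40448) - 1*(-296) = 9506*(-1/40448) + 296 = -4753/20224 + 296 = 5981551/20224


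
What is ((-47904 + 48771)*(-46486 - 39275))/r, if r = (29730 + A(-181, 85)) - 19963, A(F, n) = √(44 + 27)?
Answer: -726223204629/95394218 + 74354787*√71/95394218 ≈ -7606.3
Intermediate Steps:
A(F, n) = √71
r = 9767 + √71 (r = (29730 + √71) - 19963 = 9767 + √71 ≈ 9775.4)
((-47904 + 48771)*(-46486 - 39275))/r = ((-47904 + 48771)*(-46486 - 39275))/(9767 + √71) = (867*(-85761))/(9767 + √71) = -74354787/(9767 + √71)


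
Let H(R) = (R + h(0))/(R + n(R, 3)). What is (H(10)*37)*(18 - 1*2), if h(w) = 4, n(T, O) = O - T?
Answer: 8288/3 ≈ 2762.7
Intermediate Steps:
H(R) = 4/3 + R/3 (H(R) = (R + 4)/(R + (3 - R)) = (4 + R)/3 = (4 + R)*(⅓) = 4/3 + R/3)
(H(10)*37)*(18 - 1*2) = ((4/3 + (⅓)*10)*37)*(18 - 1*2) = ((4/3 + 10/3)*37)*(18 - 2) = ((14/3)*37)*16 = (518/3)*16 = 8288/3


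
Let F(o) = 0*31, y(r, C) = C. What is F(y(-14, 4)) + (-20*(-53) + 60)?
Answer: 1120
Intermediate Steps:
F(o) = 0
F(y(-14, 4)) + (-20*(-53) + 60) = 0 + (-20*(-53) + 60) = 0 + (1060 + 60) = 0 + 1120 = 1120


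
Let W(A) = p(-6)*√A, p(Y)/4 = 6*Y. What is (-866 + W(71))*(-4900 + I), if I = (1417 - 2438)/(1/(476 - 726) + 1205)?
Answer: 1278541053100/301249 + 212598050400*√71/301249 ≈ 1.0191e+7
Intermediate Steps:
p(Y) = 24*Y (p(Y) = 4*(6*Y) = 24*Y)
W(A) = -144*√A (W(A) = (24*(-6))*√A = -144*√A)
I = -255250/301249 (I = -1021/(1/(-250) + 1205) = -1021/(-1/250 + 1205) = -1021/301249/250 = -1021*250/301249 = -255250/301249 ≈ -0.84731)
(-866 + W(71))*(-4900 + I) = (-866 - 144*√71)*(-4900 - 255250/301249) = (-866 - 144*√71)*(-1476375350/301249) = 1278541053100/301249 + 212598050400*√71/301249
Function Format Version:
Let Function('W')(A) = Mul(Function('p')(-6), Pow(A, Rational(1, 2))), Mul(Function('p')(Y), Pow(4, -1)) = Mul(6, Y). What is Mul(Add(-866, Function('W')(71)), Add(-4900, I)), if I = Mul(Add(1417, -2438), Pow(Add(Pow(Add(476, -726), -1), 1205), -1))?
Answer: Add(Rational(1278541053100, 301249), Mul(Rational(212598050400, 301249), Pow(71, Rational(1, 2)))) ≈ 1.0191e+7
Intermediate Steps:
Function('p')(Y) = Mul(24, Y) (Function('p')(Y) = Mul(4, Mul(6, Y)) = Mul(24, Y))
Function('W')(A) = Mul(-144, Pow(A, Rational(1, 2))) (Function('W')(A) = Mul(Mul(24, -6), Pow(A, Rational(1, 2))) = Mul(-144, Pow(A, Rational(1, 2))))
I = Rational(-255250, 301249) (I = Mul(-1021, Pow(Add(Pow(-250, -1), 1205), -1)) = Mul(-1021, Pow(Add(Rational(-1, 250), 1205), -1)) = Mul(-1021, Pow(Rational(301249, 250), -1)) = Mul(-1021, Rational(250, 301249)) = Rational(-255250, 301249) ≈ -0.84731)
Mul(Add(-866, Function('W')(71)), Add(-4900, I)) = Mul(Add(-866, Mul(-144, Pow(71, Rational(1, 2)))), Add(-4900, Rational(-255250, 301249))) = Mul(Add(-866, Mul(-144, Pow(71, Rational(1, 2)))), Rational(-1476375350, 301249)) = Add(Rational(1278541053100, 301249), Mul(Rational(212598050400, 301249), Pow(71, Rational(1, 2))))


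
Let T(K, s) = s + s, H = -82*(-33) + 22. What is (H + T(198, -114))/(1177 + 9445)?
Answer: 1250/5311 ≈ 0.23536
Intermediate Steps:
H = 2728 (H = 2706 + 22 = 2728)
T(K, s) = 2*s
(H + T(198, -114))/(1177 + 9445) = (2728 + 2*(-114))/(1177 + 9445) = (2728 - 228)/10622 = 2500*(1/10622) = 1250/5311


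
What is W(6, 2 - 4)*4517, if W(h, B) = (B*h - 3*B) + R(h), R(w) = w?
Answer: 0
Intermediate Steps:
W(h, B) = h - 3*B + B*h (W(h, B) = (B*h - 3*B) + h = (-3*B + B*h) + h = h - 3*B + B*h)
W(6, 2 - 4)*4517 = (6 - 3*(2 - 4) + (2 - 4)*6)*4517 = (6 - 3*(-2) - 2*6)*4517 = (6 + 6 - 12)*4517 = 0*4517 = 0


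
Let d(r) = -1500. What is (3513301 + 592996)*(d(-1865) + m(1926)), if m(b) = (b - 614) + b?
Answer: 7136744186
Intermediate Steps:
m(b) = -614 + 2*b (m(b) = (-614 + b) + b = -614 + 2*b)
(3513301 + 592996)*(d(-1865) + m(1926)) = (3513301 + 592996)*(-1500 + (-614 + 2*1926)) = 4106297*(-1500 + (-614 + 3852)) = 4106297*(-1500 + 3238) = 4106297*1738 = 7136744186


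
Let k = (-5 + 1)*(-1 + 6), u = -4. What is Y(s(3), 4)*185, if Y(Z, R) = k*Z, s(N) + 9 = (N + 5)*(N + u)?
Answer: 62900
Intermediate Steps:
k = -20 (k = -4*5 = -20)
s(N) = -9 + (-4 + N)*(5 + N) (s(N) = -9 + (N + 5)*(N - 4) = -9 + (5 + N)*(-4 + N) = -9 + (-4 + N)*(5 + N))
Y(Z, R) = -20*Z
Y(s(3), 4)*185 = -20*(-29 + 3 + 3²)*185 = -20*(-29 + 3 + 9)*185 = -20*(-17)*185 = 340*185 = 62900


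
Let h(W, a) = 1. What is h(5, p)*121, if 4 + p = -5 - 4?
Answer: 121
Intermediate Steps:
p = -13 (p = -4 + (-5 - 4) = -4 - 9 = -13)
h(5, p)*121 = 1*121 = 121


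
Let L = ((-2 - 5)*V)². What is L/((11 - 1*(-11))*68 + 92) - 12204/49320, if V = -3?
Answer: 32919/1087780 ≈ 0.030263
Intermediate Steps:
L = 441 (L = ((-2 - 5)*(-3))² = (-7*(-3))² = 21² = 441)
L/((11 - 1*(-11))*68 + 92) - 12204/49320 = 441/((11 - 1*(-11))*68 + 92) - 12204/49320 = 441/((11 + 11)*68 + 92) - 12204*1/49320 = 441/(22*68 + 92) - 339/1370 = 441/(1496 + 92) - 339/1370 = 441/1588 - 339/1370 = 32919/1087780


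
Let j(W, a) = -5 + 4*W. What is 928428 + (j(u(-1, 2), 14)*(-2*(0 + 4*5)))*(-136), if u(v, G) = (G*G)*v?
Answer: 814188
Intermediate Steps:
u(v, G) = v*G**2 (u(v, G) = G**2*v = v*G**2)
928428 + (j(u(-1, 2), 14)*(-2*(0 + 4*5)))*(-136) = 928428 + ((-5 + 4*(-1*2**2))*(-2*(0 + 4*5)))*(-136) = 928428 + ((-5 + 4*(-1*4))*(-2*(0 + 20)))*(-136) = 928428 + ((-5 + 4*(-4))*(-2*20))*(-136) = 928428 + ((-5 - 16)*(-40))*(-136) = 928428 - 21*(-40)*(-136) = 928428 + 840*(-136) = 928428 - 114240 = 814188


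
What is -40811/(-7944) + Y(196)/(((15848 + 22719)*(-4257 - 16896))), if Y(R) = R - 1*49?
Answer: 11097976319431/2160258924648 ≈ 5.1373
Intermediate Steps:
Y(R) = -49 + R (Y(R) = R - 49 = -49 + R)
-40811/(-7944) + Y(196)/(((15848 + 22719)*(-4257 - 16896))) = -40811/(-7944) + (-49 + 196)/(((15848 + 22719)*(-4257 - 16896))) = -40811*(-1/7944) + 147/((38567*(-21153))) = 40811/7944 + 147/(-815807751) = 40811/7944 + 147*(-1/815807751) = 40811/7944 - 49/271935917 = 11097976319431/2160258924648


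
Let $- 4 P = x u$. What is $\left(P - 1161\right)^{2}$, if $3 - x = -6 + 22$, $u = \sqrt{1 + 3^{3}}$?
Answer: $\frac{5392867}{4} - 15093 \sqrt{7} \approx 1.3083 \cdot 10^{6}$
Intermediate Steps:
$u = 2 \sqrt{7}$ ($u = \sqrt{1 + 27} = \sqrt{28} = 2 \sqrt{7} \approx 5.2915$)
$x = -13$ ($x = 3 - \left(-6 + 22\right) = 3 - 16 = -13$)
$P = \frac{13 \sqrt{7}}{2}$ ($P = - \frac{\left(-13\right) 2 \sqrt{7}}{4} = - \frac{\left(-26\right) \sqrt{7}}{4} = \frac{13 \sqrt{7}}{2} \approx 17.197$)
$\left(P - 1161\right)^{2} = \left(\frac{13 \sqrt{7}}{2} - 1161\right)^{2} = \left(-1161 + \frac{13 \sqrt{7}}{2}\right)^{2}$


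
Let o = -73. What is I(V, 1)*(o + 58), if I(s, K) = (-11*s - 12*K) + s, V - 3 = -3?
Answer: 180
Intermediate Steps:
V = 0 (V = 3 - 3 = 0)
I(s, K) = -12*K - 10*s (I(s, K) = (-12*K - 11*s) + s = -12*K - 10*s)
I(V, 1)*(o + 58) = (-12*1 - 10*0)*(-73 + 58) = (-12 + 0)*(-15) = -12*(-15) = 180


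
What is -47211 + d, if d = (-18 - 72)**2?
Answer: -39111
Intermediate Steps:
d = 8100 (d = (-90)**2 = 8100)
-47211 + d = -47211 + 8100 = -39111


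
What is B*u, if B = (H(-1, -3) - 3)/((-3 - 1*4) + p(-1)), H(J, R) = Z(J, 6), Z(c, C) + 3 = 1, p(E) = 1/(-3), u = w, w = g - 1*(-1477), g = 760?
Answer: 33555/22 ≈ 1525.2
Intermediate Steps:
w = 2237 (w = 760 - 1*(-1477) = 760 + 1477 = 2237)
u = 2237
p(E) = -⅓
Z(c, C) = -2 (Z(c, C) = -3 + 1 = -2)
H(J, R) = -2
B = 15/22 (B = (-2 - 3)/((-3 - 1*4) - ⅓) = -5/((-3 - 4) - ⅓) = -5/(-7 - ⅓) = -5/(-22/3) = -5*(-3/22) = 15/22 ≈ 0.68182)
B*u = (15/22)*2237 = 33555/22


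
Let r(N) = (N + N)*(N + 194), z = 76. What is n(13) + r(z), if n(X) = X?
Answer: 41053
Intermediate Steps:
r(N) = 2*N*(194 + N) (r(N) = (2*N)*(194 + N) = 2*N*(194 + N))
n(13) + r(z) = 13 + 2*76*(194 + 76) = 13 + 2*76*270 = 13 + 41040 = 41053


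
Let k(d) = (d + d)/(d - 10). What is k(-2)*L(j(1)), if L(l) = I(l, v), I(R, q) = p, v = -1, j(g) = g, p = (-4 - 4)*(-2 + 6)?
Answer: -32/3 ≈ -10.667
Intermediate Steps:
p = -32 (p = -8*4 = -32)
k(d) = 2*d/(-10 + d) (k(d) = (2*d)/(-10 + d) = 2*d/(-10 + d))
I(R, q) = -32
L(l) = -32
k(-2)*L(j(1)) = (2*(-2)/(-10 - 2))*(-32) = (2*(-2)/(-12))*(-32) = (2*(-2)*(-1/12))*(-32) = (1/3)*(-32) = -32/3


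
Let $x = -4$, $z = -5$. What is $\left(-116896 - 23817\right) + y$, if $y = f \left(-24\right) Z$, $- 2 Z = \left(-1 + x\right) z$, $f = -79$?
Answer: $-164413$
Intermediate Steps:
$Z = - \frac{25}{2}$ ($Z = - \frac{\left(-1 - 4\right) \left(-5\right)}{2} = - \frac{\left(-5\right) \left(-5\right)}{2} = \left(- \frac{1}{2}\right) 25 = - \frac{25}{2} \approx -12.5$)
$y = -23700$ ($y = \left(-79\right) \left(-24\right) \left(- \frac{25}{2}\right) = 1896 \left(- \frac{25}{2}\right) = -23700$)
$\left(-116896 - 23817\right) + y = \left(-116896 - 23817\right) - 23700 = -140713 - 23700 = -164413$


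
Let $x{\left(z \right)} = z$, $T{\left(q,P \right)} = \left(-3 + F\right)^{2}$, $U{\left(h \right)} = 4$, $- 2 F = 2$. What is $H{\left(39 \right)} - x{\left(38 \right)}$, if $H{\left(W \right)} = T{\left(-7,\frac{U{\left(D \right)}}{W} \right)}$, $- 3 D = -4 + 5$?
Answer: $-22$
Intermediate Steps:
$F = -1$ ($F = \left(- \frac{1}{2}\right) 2 = -1$)
$D = - \frac{1}{3}$ ($D = - \frac{-4 + 5}{3} = \left(- \frac{1}{3}\right) 1 = - \frac{1}{3} \approx -0.33333$)
$T{\left(q,P \right)} = 16$ ($T{\left(q,P \right)} = \left(-3 - 1\right)^{2} = \left(-4\right)^{2} = 16$)
$H{\left(W \right)} = 16$
$H{\left(39 \right)} - x{\left(38 \right)} = 16 - 38 = -22$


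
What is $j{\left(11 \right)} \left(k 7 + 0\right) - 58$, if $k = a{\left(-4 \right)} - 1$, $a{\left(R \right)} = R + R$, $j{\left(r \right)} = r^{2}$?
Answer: $-7681$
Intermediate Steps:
$a{\left(R \right)} = 2 R$
$k = -9$ ($k = 2 \left(-4\right) - 1 = -8 - 1 = -9$)
$j{\left(11 \right)} \left(k 7 + 0\right) - 58 = 11^{2} \left(\left(-9\right) 7 + 0\right) - 58 = 121 \left(-63 + 0\right) - 58 = 121 \left(-63\right) - 58 = -7623 - 58 = -7681$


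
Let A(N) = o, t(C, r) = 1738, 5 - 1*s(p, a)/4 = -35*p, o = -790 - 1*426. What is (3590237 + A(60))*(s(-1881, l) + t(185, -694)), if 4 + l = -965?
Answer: -938823291222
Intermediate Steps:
l = -969 (l = -4 - 965 = -969)
o = -1216 (o = -790 - 426 = -1216)
s(p, a) = 20 + 140*p (s(p, a) = 20 - (-140)*p = 20 + 140*p)
A(N) = -1216
(3590237 + A(60))*(s(-1881, l) + t(185, -694)) = (3590237 - 1216)*((20 + 140*(-1881)) + 1738) = 3589021*((20 - 263340) + 1738) = 3589021*(-263320 + 1738) = 3589021*(-261582) = -938823291222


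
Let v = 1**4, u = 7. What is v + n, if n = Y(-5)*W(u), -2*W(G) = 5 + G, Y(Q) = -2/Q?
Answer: -7/5 ≈ -1.4000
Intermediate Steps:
v = 1
W(G) = -5/2 - G/2 (W(G) = -(5 + G)/2 = -5/2 - G/2)
n = -12/5 (n = (-2/(-5))*(-5/2 - 1/2*7) = (-2*(-1/5))*(-5/2 - 7/2) = (2/5)*(-6) = -12/5 ≈ -2.4000)
v + n = 1 - 12/5 = -7/5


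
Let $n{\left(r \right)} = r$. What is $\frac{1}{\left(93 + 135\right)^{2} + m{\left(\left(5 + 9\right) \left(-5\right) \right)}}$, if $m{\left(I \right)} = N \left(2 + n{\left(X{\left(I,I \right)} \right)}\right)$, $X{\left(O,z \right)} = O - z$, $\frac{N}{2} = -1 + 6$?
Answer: $\frac{1}{52004} \approx 1.9229 \cdot 10^{-5}$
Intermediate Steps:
$N = 10$ ($N = 2 \left(-1 + 6\right) = 2 \cdot 5 = 10$)
$m{\left(I \right)} = 20$ ($m{\left(I \right)} = 10 \left(2 + \left(I - I\right)\right) = 10 \left(2 + 0\right) = 10 \cdot 2 = 20$)
$\frac{1}{\left(93 + 135\right)^{2} + m{\left(\left(5 + 9\right) \left(-5\right) \right)}} = \frac{1}{\left(93 + 135\right)^{2} + 20} = \frac{1}{228^{2} + 20} = \frac{1}{51984 + 20} = \frac{1}{52004}$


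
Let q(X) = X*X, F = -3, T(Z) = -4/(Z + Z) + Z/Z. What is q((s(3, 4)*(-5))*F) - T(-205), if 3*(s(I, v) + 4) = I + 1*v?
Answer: 127918/205 ≈ 623.99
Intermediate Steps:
T(Z) = 1 - 2/Z (T(Z) = -4*1/(2*Z) + 1 = -2/Z + 1 = 1 - 2/Z)
s(I, v) = -4 + I/3 + v/3 (s(I, v) = -4 + (I + 1*v)/3 = -4 + (I + v)/3 = -4 + (I/3 + v/3) = -4 + I/3 + v/3)
q(X) = X²
q((s(3, 4)*(-5))*F) - T(-205) = (((-4 + (⅓)*3 + (⅓)*4)*(-5))*(-3))² - (-2 - 205)/(-205) = (((-4 + 1 + 4/3)*(-5))*(-3))² - (-1)*(-207)/205 = (-5/3*(-5)*(-3))² - 1*207/205 = ((25/3)*(-3))² - 207/205 = (-25)² - 207/205 = 625 - 207/205 = 127918/205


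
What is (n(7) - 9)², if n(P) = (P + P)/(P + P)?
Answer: 64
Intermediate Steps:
n(P) = 1 (n(P) = (2*P)/((2*P)) = (2*P)*(1/(2*P)) = 1)
(n(7) - 9)² = (1 - 9)² = (-8)² = 64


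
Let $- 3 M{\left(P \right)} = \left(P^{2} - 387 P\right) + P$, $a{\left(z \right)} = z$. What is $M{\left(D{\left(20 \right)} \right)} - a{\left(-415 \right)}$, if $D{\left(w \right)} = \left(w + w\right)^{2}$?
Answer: $- \frac{1941155}{3} \approx -6.4705 \cdot 10^{5}$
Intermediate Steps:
$D{\left(w \right)} = 4 w^{2}$ ($D{\left(w \right)} = \left(2 w\right)^{2} = 4 w^{2}$)
$M{\left(P \right)} = - \frac{P^{2}}{3} + \frac{386 P}{3}$ ($M{\left(P \right)} = - \frac{\left(P^{2} - 387 P\right) + P}{3} = - \frac{P^{2} - 386 P}{3} = - \frac{P^{2}}{3} + \frac{386 P}{3}$)
$M{\left(D{\left(20 \right)} \right)} - a{\left(-415 \right)} = \frac{4 \cdot 20^{2} \left(386 - 4 \cdot 20^{2}\right)}{3} - -415 = \frac{4 \cdot 400 \left(386 - 4 \cdot 400\right)}{3} + 415 = \frac{1}{3} \cdot 1600 \left(386 - 1600\right) + 415 = \frac{1}{3} \cdot 1600 \left(-1214\right) + 415 = - \frac{1942400}{3} + 415 = - \frac{1941155}{3}$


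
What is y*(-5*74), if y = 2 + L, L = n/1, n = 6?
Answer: -2960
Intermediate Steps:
L = 6 (L = 6/1 = 6*1 = 6)
y = 8 (y = 2 + 6 = 8)
y*(-5*74) = 8*(-5*74) = 8*(-370) = -2960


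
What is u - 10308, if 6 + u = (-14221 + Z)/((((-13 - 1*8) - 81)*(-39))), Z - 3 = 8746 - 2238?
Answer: -6839467/663 ≈ -10316.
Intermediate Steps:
Z = 6511 (Z = 3 + (8746 - 2238) = 3 + 6508 = 6511)
u = -5263/663 (u = -6 + (-14221 + 6511)/((((-13 - 1*8) - 81)*(-39))) = -6 - 7710*(-1/(39*((-13 - 8) - 81))) = -6 - 7710*(-1/(39*(-21 - 81))) = -6 - 7710/((-102*(-39))) = -6 - 7710/3978 = -6 - 7710*1/3978 = -6 - 1285/663 = -5263/663 ≈ -7.9382)
u - 10308 = -5263/663 - 10308 = -6839467/663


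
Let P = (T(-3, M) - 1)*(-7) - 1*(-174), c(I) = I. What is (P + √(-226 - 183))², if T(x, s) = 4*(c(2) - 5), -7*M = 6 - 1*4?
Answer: (265 + I*√409)² ≈ 69816.0 + 10719.0*I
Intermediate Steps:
M = -2/7 (M = -(6 - 1*4)/7 = -(6 - 4)/7 = -⅐*2 = -2/7 ≈ -0.28571)
T(x, s) = -12 (T(x, s) = 4*(2 - 5) = 4*(-3) = -12)
P = 265 (P = (-12 - 1)*(-7) - 1*(-174) = -13*(-7) + 174 = 91 + 174 = 265)
(P + √(-226 - 183))² = (265 + √(-226 - 183))² = (265 + √(-409))² = (265 + I*√409)²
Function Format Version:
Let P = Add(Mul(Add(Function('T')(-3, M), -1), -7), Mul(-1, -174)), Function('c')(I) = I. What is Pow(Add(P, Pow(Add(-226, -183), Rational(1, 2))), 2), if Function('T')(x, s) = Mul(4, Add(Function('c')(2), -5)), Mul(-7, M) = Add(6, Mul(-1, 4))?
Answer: Pow(Add(265, Mul(I, Pow(409, Rational(1, 2)))), 2) ≈ Add(69816., Mul(10719., I))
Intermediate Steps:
M = Rational(-2, 7) (M = Mul(Rational(-1, 7), Add(6, Mul(-1, 4))) = Mul(Rational(-1, 7), Add(6, -4)) = Mul(Rational(-1, 7), 2) = Rational(-2, 7) ≈ -0.28571)
Function('T')(x, s) = -12 (Function('T')(x, s) = Mul(4, Add(2, -5)) = Mul(4, -3) = -12)
P = 265 (P = Add(Mul(Add(-12, -1), -7), Mul(-1, -174)) = Add(Mul(-13, -7), 174) = Add(91, 174) = 265)
Pow(Add(P, Pow(Add(-226, -183), Rational(1, 2))), 2) = Pow(Add(265, Pow(Add(-226, -183), Rational(1, 2))), 2) = Pow(Add(265, Pow(-409, Rational(1, 2))), 2) = Pow(Add(265, Mul(I, Pow(409, Rational(1, 2)))), 2)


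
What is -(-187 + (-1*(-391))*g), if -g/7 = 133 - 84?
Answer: 134300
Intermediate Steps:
g = -343 (g = -7*(133 - 84) = -7*49 = -343)
-(-187 + (-1*(-391))*g) = -(-187 - 1*(-391)*(-343)) = -(-187 + 391*(-343)) = -(-187 - 134113) = -1*(-134300) = 134300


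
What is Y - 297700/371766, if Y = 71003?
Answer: 13198101799/185883 ≈ 71002.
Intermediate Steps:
Y - 297700/371766 = 71003 - 297700/371766 = 71003 - 1*148850/185883 = 71003 - 148850/185883 = 13198101799/185883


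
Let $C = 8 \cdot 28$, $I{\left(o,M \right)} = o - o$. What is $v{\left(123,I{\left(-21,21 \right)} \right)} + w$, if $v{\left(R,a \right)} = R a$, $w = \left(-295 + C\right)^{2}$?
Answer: $5041$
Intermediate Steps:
$I{\left(o,M \right)} = 0$
$C = 224$
$w = 5041$ ($w = \left(-295 + 224\right)^{2} = \left(-71\right)^{2} = 5041$)
$v{\left(123,I{\left(-21,21 \right)} \right)} + w = 123 \cdot 0 + 5041 = 0 + 5041 = 5041$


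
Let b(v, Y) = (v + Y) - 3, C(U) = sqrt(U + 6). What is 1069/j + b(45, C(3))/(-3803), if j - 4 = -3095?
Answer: -4204502/11755073 ≈ -0.35768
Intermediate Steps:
j = -3091 (j = 4 - 3095 = -3091)
C(U) = sqrt(6 + U)
b(v, Y) = -3 + Y + v (b(v, Y) = (Y + v) - 3 = -3 + Y + v)
1069/j + b(45, C(3))/(-3803) = 1069/(-3091) + (-3 + sqrt(6 + 3) + 45)/(-3803) = 1069*(-1/3091) + (-3 + sqrt(9) + 45)*(-1/3803) = -1069/3091 + (-3 + 3 + 45)*(-1/3803) = -1069/3091 + 45*(-1/3803) = -1069/3091 - 45/3803 = -4204502/11755073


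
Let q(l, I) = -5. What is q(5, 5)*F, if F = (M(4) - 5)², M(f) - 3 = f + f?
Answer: -180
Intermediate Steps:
M(f) = 3 + 2*f (M(f) = 3 + (f + f) = 3 + 2*f)
F = 36 (F = ((3 + 2*4) - 5)² = ((3 + 8) - 5)² = (11 - 5)² = 6² = 36)
q(5, 5)*F = -5*36 = -180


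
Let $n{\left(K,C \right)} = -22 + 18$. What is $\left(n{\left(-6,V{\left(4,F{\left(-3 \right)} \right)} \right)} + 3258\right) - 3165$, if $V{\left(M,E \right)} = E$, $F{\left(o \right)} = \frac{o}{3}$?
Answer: $89$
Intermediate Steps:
$F{\left(o \right)} = \frac{o}{3}$ ($F{\left(o \right)} = o \frac{1}{3} = \frac{o}{3}$)
$n{\left(K,C \right)} = -4$
$\left(n{\left(-6,V{\left(4,F{\left(-3 \right)} \right)} \right)} + 3258\right) - 3165 = \left(-4 + 3258\right) - 3165 = 3254 - 3165 = 89$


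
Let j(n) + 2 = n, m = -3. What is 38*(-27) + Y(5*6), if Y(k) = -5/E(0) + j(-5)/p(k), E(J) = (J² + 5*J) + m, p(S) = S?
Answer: -30737/30 ≈ -1024.6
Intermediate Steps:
E(J) = -3 + J² + 5*J (E(J) = (J² + 5*J) - 3 = -3 + J² + 5*J)
j(n) = -2 + n
Y(k) = 5/3 - 7/k (Y(k) = -5/(-3 + 0² + 5*0) + (-2 - 5)/k = -5/(-3 + 0 + 0) - 7/k = -5/(-3) - 7/k = -5*(-⅓) - 7/k = 5/3 - 7/k)
38*(-27) + Y(5*6) = 38*(-27) + (5/3 - 7/(5*6)) = -1026 + (5/3 - 7/30) = -1026 + 43/30 = -30737/30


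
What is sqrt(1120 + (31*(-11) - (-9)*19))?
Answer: 5*sqrt(38) ≈ 30.822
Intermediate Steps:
sqrt(1120 + (31*(-11) - (-9)*19)) = sqrt(1120 + (-341 - 1*(-171))) = sqrt(1120 + (-341 + 171)) = sqrt(1120 - 170) = sqrt(950) = 5*sqrt(38)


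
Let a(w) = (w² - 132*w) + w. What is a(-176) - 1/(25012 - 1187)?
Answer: 1287312399/23825 ≈ 54032.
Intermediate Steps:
a(w) = w² - 131*w
a(-176) - 1/(25012 - 1187) = -176*(-131 - 176) - 1/(25012 - 1187) = -176*(-307) - 1/23825 = 54032 - 1*1/23825 = 54032 - 1/23825 = 1287312399/23825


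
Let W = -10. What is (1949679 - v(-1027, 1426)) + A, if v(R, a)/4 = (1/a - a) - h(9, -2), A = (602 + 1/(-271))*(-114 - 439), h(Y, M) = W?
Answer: 313492538198/193223 ≈ 1.6224e+6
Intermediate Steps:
h(Y, M) = -10
A = -90216973/271 (A = (602 - 1/271)*(-553) = (163141/271)*(-553) = -90216973/271 ≈ -3.3290e+5)
v(R, a) = 40 - 4*a + 4/a (v(R, a) = 4*((1/a - a) - 1*(-10)) = 4*((1/a - a) + 10) = 4*(10 + 1/a - a) = 40 - 4*a + 4/a)
(1949679 - v(-1027, 1426)) + A = (1949679 - (40 - 4*1426 + 4/1426)) - 90216973/271 = (1949679 - (40 - 5704 + 4*(1/1426))) - 90216973/271 = (1949679 - (40 - 5704 + 2/713)) - 90216973/271 = (1949679 - 1*(-4038430/713)) - 90216973/271 = (1949679 + 4038430/713) - 90216973/271 = 1394159557/713 - 90216973/271 = 313492538198/193223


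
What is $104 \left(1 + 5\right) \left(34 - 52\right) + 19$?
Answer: $-11213$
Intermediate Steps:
$104 \left(1 + 5\right) \left(34 - 52\right) + 19 = 104 \cdot 6 \left(-18\right) + 19 = 104 \left(-108\right) + 19 = -11232 + 19 = -11213$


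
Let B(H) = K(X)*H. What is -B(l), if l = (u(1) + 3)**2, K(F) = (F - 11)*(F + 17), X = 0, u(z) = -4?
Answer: 187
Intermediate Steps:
K(F) = (-11 + F)*(17 + F)
l = 1 (l = (-4 + 3)**2 = (-1)**2 = 1)
B(H) = -187*H (B(H) = (-187 + 0**2 + 6*0)*H = (-187 + 0 + 0)*H = -187*H)
-B(l) = -(-187) = -1*(-187) = 187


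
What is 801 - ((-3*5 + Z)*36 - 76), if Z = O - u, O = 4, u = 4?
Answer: 1417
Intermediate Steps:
Z = 0 (Z = 4 - 1*4 = 4 - 4 = 0)
801 - ((-3*5 + Z)*36 - 76) = 801 - ((-3*5 + 0)*36 - 76) = 801 - ((-15 + 0)*36 - 76) = 801 - (-15*36 - 76) = 801 - (-540 - 76) = 801 - 1*(-616) = 801 + 616 = 1417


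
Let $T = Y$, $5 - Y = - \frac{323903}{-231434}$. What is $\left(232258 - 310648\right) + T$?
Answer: $- \frac{18141277993}{231434} \approx -78386.0$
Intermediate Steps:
$Y = \frac{833267}{231434}$ ($Y = 5 - - \frac{323903}{-231434} = 5 - \left(-323903\right) \left(- \frac{1}{231434}\right) = 5 - \frac{323903}{231434} = \frac{833267}{231434} \approx 3.6005$)
$T = \frac{833267}{231434} \approx 3.6005$
$\left(232258 - 310648\right) + T = \left(232258 - 310648\right) + \frac{833267}{231434} = -78390 + \frac{833267}{231434} = - \frac{18141277993}{231434}$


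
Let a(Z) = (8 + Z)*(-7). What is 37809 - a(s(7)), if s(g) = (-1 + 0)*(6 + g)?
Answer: 37774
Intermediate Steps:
s(g) = -6 - g (s(g) = -(6 + g) = -6 - g)
a(Z) = -56 - 7*Z
37809 - a(s(7)) = 37809 - (-56 - 7*(-6 - 1*7)) = 37809 - (-56 - 7*(-6 - 7)) = 37809 - (-56 - 7*(-13)) = 37809 - (-56 + 91) = 37809 - 1*35 = 37809 - 35 = 37774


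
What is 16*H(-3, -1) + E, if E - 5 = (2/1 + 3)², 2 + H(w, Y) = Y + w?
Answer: -66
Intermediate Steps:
H(w, Y) = -2 + Y + w (H(w, Y) = -2 + (Y + w) = -2 + Y + w)
E = 30 (E = 5 + (2/1 + 3)² = 5 + (2*1 + 3)² = 5 + (2 + 3)² = 5 + 5² = 5 + 25 = 30)
16*H(-3, -1) + E = 16*(-2 - 1 - 3) + 30 = 16*(-6) + 30 = -96 + 30 = -66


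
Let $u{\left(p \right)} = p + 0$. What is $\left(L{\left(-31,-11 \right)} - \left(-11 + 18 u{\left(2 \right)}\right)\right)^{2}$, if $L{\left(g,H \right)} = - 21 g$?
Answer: $391876$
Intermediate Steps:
$u{\left(p \right)} = p$
$\left(L{\left(-31,-11 \right)} - \left(-11 + 18 u{\left(2 \right)}\right)\right)^{2} = \left(\left(-21\right) \left(-31\right) + \left(11 - 36\right)\right)^{2} = \left(651 + \left(11 - 36\right)\right)^{2} = \left(651 - 25\right)^{2} = 626^{2} = 391876$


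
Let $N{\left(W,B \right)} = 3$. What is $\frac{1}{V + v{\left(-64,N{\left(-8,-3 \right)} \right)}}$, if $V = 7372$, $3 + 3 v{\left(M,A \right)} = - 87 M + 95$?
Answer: $\frac{3}{27776} \approx 0.00010801$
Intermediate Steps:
$v{\left(M,A \right)} = \frac{92}{3} - 29 M$ ($v{\left(M,A \right)} = -1 + \frac{- 87 M + 95}{3} = -1 + \frac{95 - 87 M}{3} = -1 - \left(- \frac{95}{3} + 29 M\right) = \frac{92}{3} - 29 M$)
$\frac{1}{V + v{\left(-64,N{\left(-8,-3 \right)} \right)}} = \frac{1}{7372 + \left(\frac{92}{3} - -1856\right)} = \frac{1}{7372 + \left(\frac{92}{3} + 1856\right)} = \frac{1}{7372 + \frac{5660}{3}} = \frac{1}{\frac{27776}{3}} = \frac{3}{27776}$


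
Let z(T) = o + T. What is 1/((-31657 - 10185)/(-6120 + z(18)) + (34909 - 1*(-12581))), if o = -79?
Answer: 6181/293577532 ≈ 2.1054e-5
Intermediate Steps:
z(T) = -79 + T
1/((-31657 - 10185)/(-6120 + z(18)) + (34909 - 1*(-12581))) = 1/((-31657 - 10185)/(-6120 + (-79 + 18)) + (34909 - 1*(-12581))) = 1/(-41842/(-6120 - 61) + (34909 + 12581)) = 1/(-41842/(-6181) + 47490) = 1/(-41842*(-1/6181) + 47490) = 1/(41842/6181 + 47490) = 1/(293577532/6181) = 6181/293577532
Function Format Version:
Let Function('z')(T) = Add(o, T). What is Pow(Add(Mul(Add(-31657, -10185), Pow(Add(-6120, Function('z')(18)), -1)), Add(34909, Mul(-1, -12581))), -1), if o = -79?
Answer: Rational(6181, 293577532) ≈ 2.1054e-5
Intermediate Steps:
Function('z')(T) = Add(-79, T)
Pow(Add(Mul(Add(-31657, -10185), Pow(Add(-6120, Function('z')(18)), -1)), Add(34909, Mul(-1, -12581))), -1) = Pow(Add(Mul(Add(-31657, -10185), Pow(Add(-6120, Add(-79, 18)), -1)), Add(34909, Mul(-1, -12581))), -1) = Pow(Add(Mul(-41842, Pow(Add(-6120, -61), -1)), Add(34909, 12581)), -1) = Pow(Add(Mul(-41842, Pow(-6181, -1)), 47490), -1) = Pow(Add(Mul(-41842, Rational(-1, 6181)), 47490), -1) = Pow(Add(Rational(41842, 6181), 47490), -1) = Pow(Rational(293577532, 6181), -1) = Rational(6181, 293577532)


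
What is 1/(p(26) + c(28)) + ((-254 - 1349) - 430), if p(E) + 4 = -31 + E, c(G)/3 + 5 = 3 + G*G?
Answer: -4751120/2337 ≈ -2033.0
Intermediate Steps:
c(G) = -6 + 3*G² (c(G) = -15 + 3*(3 + G*G) = -15 + 3*(3 + G²) = -15 + (9 + 3*G²) = -6 + 3*G²)
p(E) = -35 + E (p(E) = -4 + (-31 + E) = -35 + E)
1/(p(26) + c(28)) + ((-254 - 1349) - 430) = 1/((-35 + 26) + (-6 + 3*28²)) + ((-254 - 1349) - 430) = 1/(-9 + (-6 + 3*784)) + (-1603 - 430) = 1/(-9 + (-6 + 2352)) - 2033 = 1/(-9 + 2346) - 2033 = 1/2337 - 2033 = -4751120/2337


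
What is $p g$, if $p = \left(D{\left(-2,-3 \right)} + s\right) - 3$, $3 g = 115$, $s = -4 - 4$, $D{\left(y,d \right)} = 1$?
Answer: $- \frac{1150}{3} \approx -383.33$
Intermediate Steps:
$s = -8$
$g = \frac{115}{3}$ ($g = \frac{1}{3} \cdot 115 = \frac{115}{3} \approx 38.333$)
$p = -10$ ($p = \left(1 - 8\right) - 3 = -7 - 3 = -10$)
$p g = \left(-10\right) \frac{115}{3} = - \frac{1150}{3}$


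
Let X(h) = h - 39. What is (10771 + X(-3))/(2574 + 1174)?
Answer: 10729/3748 ≈ 2.8626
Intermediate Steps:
X(h) = -39 + h
(10771 + X(-3))/(2574 + 1174) = (10771 + (-39 - 3))/(2574 + 1174) = (10771 - 42)/3748 = 10729*(1/3748) = 10729/3748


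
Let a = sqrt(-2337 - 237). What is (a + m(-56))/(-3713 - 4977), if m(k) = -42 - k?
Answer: -7/4345 - 3*I*sqrt(286)/8690 ≈ -0.001611 - 0.0058383*I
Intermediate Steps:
a = 3*I*sqrt(286) (a = sqrt(-2574) = 3*I*sqrt(286) ≈ 50.735*I)
(a + m(-56))/(-3713 - 4977) = (3*I*sqrt(286) + (-42 - 1*(-56)))/(-3713 - 4977) = (3*I*sqrt(286) + (-42 + 56))/(-8690) = (3*I*sqrt(286) + 14)*(-1/8690) = (14 + 3*I*sqrt(286))*(-1/8690) = -7/4345 - 3*I*sqrt(286)/8690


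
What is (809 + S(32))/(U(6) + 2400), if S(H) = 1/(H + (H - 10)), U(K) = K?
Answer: 43687/129924 ≈ 0.33625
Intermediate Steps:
S(H) = 1/(-10 + 2*H) (S(H) = 1/(H + (-10 + H)) = 1/(-10 + 2*H))
(809 + S(32))/(U(6) + 2400) = (809 + 1/(2*(-5 + 32)))/(6 + 2400) = (809 + (½)/27)/2406 = (809 + (½)*(1/27))*(1/2406) = (809 + 1/54)*(1/2406) = (43687/54)*(1/2406) = 43687/129924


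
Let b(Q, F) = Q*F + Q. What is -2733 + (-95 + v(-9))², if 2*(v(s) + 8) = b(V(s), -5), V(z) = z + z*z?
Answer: 58276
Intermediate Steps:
V(z) = z + z²
b(Q, F) = Q + F*Q (b(Q, F) = F*Q + Q = Q + F*Q)
v(s) = -8 - 2*s*(1 + s) (v(s) = -8 + ((s*(1 + s))*(1 - 5))/2 = -8 + ((s*(1 + s))*(-4))/2 = -8 + (-4*s*(1 + s))/2 = -8 - 2*s*(1 + s))
-2733 + (-95 + v(-9))² = -2733 + (-95 + (-8 - 2*(-9)*(1 - 9)))² = -2733 + (-95 + (-8 - 2*(-9)*(-8)))² = -2733 + (-95 + (-8 - 144))² = -2733 + (-95 - 152)² = -2733 + (-247)² = -2733 + 61009 = 58276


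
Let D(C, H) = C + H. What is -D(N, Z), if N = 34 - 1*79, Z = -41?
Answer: 86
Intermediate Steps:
N = -45 (N = 34 - 79 = -45)
-D(N, Z) = -(-45 - 41) = -1*(-86) = 86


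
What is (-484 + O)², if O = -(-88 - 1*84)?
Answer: 97344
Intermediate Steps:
O = 172 (O = -(-88 - 84) = -1*(-172) = 172)
(-484 + O)² = (-484 + 172)² = (-312)² = 97344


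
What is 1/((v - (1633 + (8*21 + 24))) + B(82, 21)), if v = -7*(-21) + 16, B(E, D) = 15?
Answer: -1/1647 ≈ -0.00060716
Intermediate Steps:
v = 163 (v = 147 + 16 = 163)
1/((v - (1633 + (8*21 + 24))) + B(82, 21)) = 1/((163 - (1633 + (8*21 + 24))) + 15) = 1/((163 - (1633 + (168 + 24))) + 15) = 1/((163 - (1633 + 192)) + 15) = 1/((163 - 1*1825) + 15) = 1/((163 - 1825) + 15) = 1/(-1662 + 15) = 1/(-1647) = -1/1647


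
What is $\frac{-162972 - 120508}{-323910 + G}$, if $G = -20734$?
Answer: $\frac{70870}{86161} \approx 0.82253$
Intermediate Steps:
$\frac{-162972 - 120508}{-323910 + G} = \frac{-162972 - 120508}{-323910 - 20734} = - \frac{283480}{-344644} = \left(-283480\right) \left(- \frac{1}{344644}\right) = \frac{70870}{86161}$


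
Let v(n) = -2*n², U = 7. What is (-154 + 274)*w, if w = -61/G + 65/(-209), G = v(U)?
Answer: 382740/10241 ≈ 37.373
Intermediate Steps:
G = -98 (G = -2*7² = -2*49 = -98)
w = 6379/20482 (w = -61/(-98) + 65/(-209) = -61*(-1/98) + 65*(-1/209) = 61/98 - 65/209 = 6379/20482 ≈ 0.31144)
(-154 + 274)*w = (-154 + 274)*(6379/20482) = 120*(6379/20482) = 382740/10241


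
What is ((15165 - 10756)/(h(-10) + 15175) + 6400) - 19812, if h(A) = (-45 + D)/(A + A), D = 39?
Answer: -2035267146/151753 ≈ -13412.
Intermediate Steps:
h(A) = -3/A (h(A) = (-45 + 39)/(A + A) = -6*1/(2*A) = -3/A)
((15165 - 10756)/(h(-10) + 15175) + 6400) - 19812 = ((15165 - 10756)/(-3/(-10) + 15175) + 6400) - 19812 = (4409/(-3*(-⅒) + 15175) + 6400) - 19812 = (4409/(3/10 + 15175) + 6400) - 19812 = (4409/(151753/10) + 6400) - 19812 = (4409*(10/151753) + 6400) - 19812 = (44090/151753 + 6400) - 19812 = 971263290/151753 - 19812 = -2035267146/151753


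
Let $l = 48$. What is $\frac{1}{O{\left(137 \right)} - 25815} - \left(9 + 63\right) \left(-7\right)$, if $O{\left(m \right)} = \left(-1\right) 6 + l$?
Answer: $\frac{12989591}{25773} \approx 504.0$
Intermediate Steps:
$O{\left(m \right)} = 42$ ($O{\left(m \right)} = \left(-1\right) 6 + 48 = -6 + 48 = 42$)
$\frac{1}{O{\left(137 \right)} - 25815} - \left(9 + 63\right) \left(-7\right) = \frac{1}{42 - 25815} - \left(9 + 63\right) \left(-7\right) = \frac{1}{-25773} - 72 \left(-7\right) = - \frac{1}{25773} - -504 = - \frac{1}{25773} + 504 = \frac{12989591}{25773}$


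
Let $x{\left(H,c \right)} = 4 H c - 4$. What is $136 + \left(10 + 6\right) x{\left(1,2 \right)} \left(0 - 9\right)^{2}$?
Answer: $5320$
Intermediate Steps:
$x{\left(H,c \right)} = -4 + 4 H c$ ($x{\left(H,c \right)} = 4 H c - 4 = -4 + 4 H c$)
$136 + \left(10 + 6\right) x{\left(1,2 \right)} \left(0 - 9\right)^{2} = 136 + \left(10 + 6\right) \left(-4 + 4 \cdot 1 \cdot 2\right) \left(0 - 9\right)^{2} = 136 + 16 \left(-4 + 8\right) \left(-9\right)^{2} = 136 + 16 \cdot 4 \cdot 81 = 136 + 64 \cdot 81 = 136 + 5184 = 5320$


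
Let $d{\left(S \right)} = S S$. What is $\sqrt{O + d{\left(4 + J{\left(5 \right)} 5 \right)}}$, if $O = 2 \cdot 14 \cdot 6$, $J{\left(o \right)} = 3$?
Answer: $23$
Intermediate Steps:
$d{\left(S \right)} = S^{2}$
$O = 168$ ($O = 28 \cdot 6 = 168$)
$\sqrt{O + d{\left(4 + J{\left(5 \right)} 5 \right)}} = \sqrt{168 + \left(4 + 3 \cdot 5\right)^{2}} = \sqrt{168 + \left(4 + 15\right)^{2}} = \sqrt{168 + 19^{2}} = \sqrt{168 + 361} = \sqrt{529} = 23$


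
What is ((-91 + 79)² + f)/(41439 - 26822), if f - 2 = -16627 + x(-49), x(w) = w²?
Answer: -14080/14617 ≈ -0.96326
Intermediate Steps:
f = -14224 (f = 2 + (-16627 + (-49)²) = 2 + (-16627 + 2401) = 2 - 14226 = -14224)
((-91 + 79)² + f)/(41439 - 26822) = ((-91 + 79)² - 14224)/(41439 - 26822) = ((-12)² - 14224)/14617 = (144 - 14224)*(1/14617) = -14080*1/14617 = -14080/14617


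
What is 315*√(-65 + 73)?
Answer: 630*√2 ≈ 890.95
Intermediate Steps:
315*√(-65 + 73) = 315*√8 = 315*(2*√2) = 630*√2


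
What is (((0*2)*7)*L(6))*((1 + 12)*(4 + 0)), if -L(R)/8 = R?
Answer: 0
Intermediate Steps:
L(R) = -8*R
(((0*2)*7)*L(6))*((1 + 12)*(4 + 0)) = (((0*2)*7)*(-8*6))*((1 + 12)*(4 + 0)) = ((0*7)*(-48))*(13*4) = (0*(-48))*52 = 0*52 = 0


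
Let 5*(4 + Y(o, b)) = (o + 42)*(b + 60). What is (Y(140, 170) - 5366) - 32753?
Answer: -29751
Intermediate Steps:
Y(o, b) = -4 + (42 + o)*(60 + b)/5 (Y(o, b) = -4 + ((o + 42)*(b + 60))/5 = -4 + ((42 + o)*(60 + b))/5 = -4 + (42 + o)*(60 + b)/5)
(Y(140, 170) - 5366) - 32753 = ((500 + 12*140 + (42/5)*170 + (1/5)*170*140) - 5366) - 32753 = ((500 + 1680 + 1428 + 4760) - 5366) - 32753 = (8368 - 5366) - 32753 = 3002 - 32753 = -29751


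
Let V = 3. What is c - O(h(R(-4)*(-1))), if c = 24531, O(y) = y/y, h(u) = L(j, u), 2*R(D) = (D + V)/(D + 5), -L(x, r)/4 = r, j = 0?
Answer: 24530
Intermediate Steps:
L(x, r) = -4*r
R(D) = (3 + D)/(2*(5 + D)) (R(D) = ((D + 3)/(D + 5))/2 = ((3 + D)/(5 + D))/2 = (3 + D)/(2*(5 + D)))
h(u) = -4*u
O(y) = 1
c - O(h(R(-4)*(-1))) = 24531 - 1*1 = 24531 - 1 = 24530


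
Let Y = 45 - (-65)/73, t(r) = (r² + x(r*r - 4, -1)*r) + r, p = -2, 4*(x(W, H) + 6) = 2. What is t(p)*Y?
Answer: 43550/73 ≈ 596.58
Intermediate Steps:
x(W, H) = -11/2 (x(W, H) = -6 + (¼)*2 = -6 + ½ = -11/2)
t(r) = r² - 9*r/2 (t(r) = (r² - 11*r/2) + r = r² - 9*r/2)
Y = 3350/73 (Y = 45 - (-65)/73 = 45 - 1*(-65/73) = 45 + 65/73 = 3350/73 ≈ 45.890)
t(p)*Y = ((½)*(-2)*(-9 + 2*(-2)))*(3350/73) = ((½)*(-2)*(-9 - 4))*(3350/73) = ((½)*(-2)*(-13))*(3350/73) = 13*(3350/73) = 43550/73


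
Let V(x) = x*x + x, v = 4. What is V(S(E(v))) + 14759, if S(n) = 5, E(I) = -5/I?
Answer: 14789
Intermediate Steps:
V(x) = x + x² (V(x) = x² + x = x + x²)
V(S(E(v))) + 14759 = 5*(1 + 5) + 14759 = 5*6 + 14759 = 30 + 14759 = 14789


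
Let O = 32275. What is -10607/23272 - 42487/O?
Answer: -1331098389/751103800 ≈ -1.7722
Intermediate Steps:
-10607/23272 - 42487/O = -10607/23272 - 42487/32275 = -1331098389/751103800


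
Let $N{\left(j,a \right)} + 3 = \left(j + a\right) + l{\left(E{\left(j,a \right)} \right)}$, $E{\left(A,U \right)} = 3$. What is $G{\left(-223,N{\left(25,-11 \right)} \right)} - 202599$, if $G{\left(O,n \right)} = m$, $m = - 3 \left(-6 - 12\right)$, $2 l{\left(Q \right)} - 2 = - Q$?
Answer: $-202545$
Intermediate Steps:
$l{\left(Q \right)} = 1 - \frac{Q}{2}$ ($l{\left(Q \right)} = 1 + \frac{\left(-1\right) Q}{2} = 1 - \frac{Q}{2}$)
$N{\left(j,a \right)} = - \frac{7}{2} + a + j$ ($N{\left(j,a \right)} = -3 + \left(\left(j + a\right) + \left(1 - \frac{3}{2}\right)\right) = -3 + \left(\left(a + j\right) + \left(1 - \frac{3}{2}\right)\right) = -3 - \left(\frac{1}{2} - a - j\right) = -3 + \left(- \frac{1}{2} + a + j\right) = - \frac{7}{2} + a + j$)
$m = 54$ ($m = \left(-3\right) \left(-18\right) = 54$)
$G{\left(O,n \right)} = 54$
$G{\left(-223,N{\left(25,-11 \right)} \right)} - 202599 = 54 - 202599 = -202545$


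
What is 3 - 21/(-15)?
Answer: 22/5 ≈ 4.4000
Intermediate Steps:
3 - 21/(-15) = 3 - 21*(-1)/15 = 3 - 1*(-7/5) = 3 + 7/5 = 22/5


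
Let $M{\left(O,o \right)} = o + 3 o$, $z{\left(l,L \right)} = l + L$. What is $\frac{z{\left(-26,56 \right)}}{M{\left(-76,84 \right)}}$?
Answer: $\frac{5}{56} \approx 0.089286$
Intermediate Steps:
$z{\left(l,L \right)} = L + l$
$M{\left(O,o \right)} = 4 o$
$\frac{z{\left(-26,56 \right)}}{M{\left(-76,84 \right)}} = \frac{56 - 26}{4 \cdot 84} = \frac{30}{336} = 30 \cdot \frac{1}{336} = \frac{5}{56}$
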